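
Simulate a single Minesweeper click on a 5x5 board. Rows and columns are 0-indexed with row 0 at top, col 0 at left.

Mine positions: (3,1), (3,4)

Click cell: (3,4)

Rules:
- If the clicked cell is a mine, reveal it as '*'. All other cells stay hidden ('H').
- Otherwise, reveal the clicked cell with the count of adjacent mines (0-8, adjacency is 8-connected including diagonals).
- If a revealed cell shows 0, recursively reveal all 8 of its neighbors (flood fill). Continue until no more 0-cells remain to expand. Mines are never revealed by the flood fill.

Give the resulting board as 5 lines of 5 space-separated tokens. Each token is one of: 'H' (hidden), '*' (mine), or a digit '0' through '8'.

H H H H H
H H H H H
H H H H H
H H H H *
H H H H H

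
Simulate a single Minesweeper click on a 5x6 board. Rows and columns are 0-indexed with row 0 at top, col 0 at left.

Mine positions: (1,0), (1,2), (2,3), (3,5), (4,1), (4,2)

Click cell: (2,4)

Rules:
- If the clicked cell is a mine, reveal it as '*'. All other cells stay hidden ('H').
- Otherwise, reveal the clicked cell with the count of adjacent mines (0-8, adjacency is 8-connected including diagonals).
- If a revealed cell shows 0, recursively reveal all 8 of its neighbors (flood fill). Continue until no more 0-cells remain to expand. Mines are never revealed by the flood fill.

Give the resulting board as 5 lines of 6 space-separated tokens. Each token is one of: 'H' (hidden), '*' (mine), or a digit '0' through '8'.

H H H H H H
H H H H H H
H H H H 2 H
H H H H H H
H H H H H H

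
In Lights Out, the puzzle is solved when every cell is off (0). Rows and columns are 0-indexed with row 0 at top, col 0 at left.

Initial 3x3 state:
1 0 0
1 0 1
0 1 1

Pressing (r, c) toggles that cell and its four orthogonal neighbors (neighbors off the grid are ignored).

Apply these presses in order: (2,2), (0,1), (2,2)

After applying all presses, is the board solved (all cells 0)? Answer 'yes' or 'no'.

After press 1 at (2,2):
1 0 0
1 0 0
0 0 0

After press 2 at (0,1):
0 1 1
1 1 0
0 0 0

After press 3 at (2,2):
0 1 1
1 1 1
0 1 1

Lights still on: 7

Answer: no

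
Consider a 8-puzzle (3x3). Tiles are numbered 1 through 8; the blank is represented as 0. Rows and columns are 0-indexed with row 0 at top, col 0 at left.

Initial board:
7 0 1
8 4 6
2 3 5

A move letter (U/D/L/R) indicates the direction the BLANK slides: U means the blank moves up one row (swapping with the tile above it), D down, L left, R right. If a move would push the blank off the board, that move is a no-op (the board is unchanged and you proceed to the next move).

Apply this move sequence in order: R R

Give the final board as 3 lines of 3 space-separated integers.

Answer: 7 1 0
8 4 6
2 3 5

Derivation:
After move 1 (R):
7 1 0
8 4 6
2 3 5

After move 2 (R):
7 1 0
8 4 6
2 3 5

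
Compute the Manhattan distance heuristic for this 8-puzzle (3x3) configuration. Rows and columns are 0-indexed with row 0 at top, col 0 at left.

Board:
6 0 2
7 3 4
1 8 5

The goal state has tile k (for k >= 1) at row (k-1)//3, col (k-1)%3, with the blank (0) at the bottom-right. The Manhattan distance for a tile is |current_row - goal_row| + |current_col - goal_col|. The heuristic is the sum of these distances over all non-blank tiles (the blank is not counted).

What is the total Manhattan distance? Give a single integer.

Answer: 13

Derivation:
Tile 6: at (0,0), goal (1,2), distance |0-1|+|0-2| = 3
Tile 2: at (0,2), goal (0,1), distance |0-0|+|2-1| = 1
Tile 7: at (1,0), goal (2,0), distance |1-2|+|0-0| = 1
Tile 3: at (1,1), goal (0,2), distance |1-0|+|1-2| = 2
Tile 4: at (1,2), goal (1,0), distance |1-1|+|2-0| = 2
Tile 1: at (2,0), goal (0,0), distance |2-0|+|0-0| = 2
Tile 8: at (2,1), goal (2,1), distance |2-2|+|1-1| = 0
Tile 5: at (2,2), goal (1,1), distance |2-1|+|2-1| = 2
Sum: 3 + 1 + 1 + 2 + 2 + 2 + 0 + 2 = 13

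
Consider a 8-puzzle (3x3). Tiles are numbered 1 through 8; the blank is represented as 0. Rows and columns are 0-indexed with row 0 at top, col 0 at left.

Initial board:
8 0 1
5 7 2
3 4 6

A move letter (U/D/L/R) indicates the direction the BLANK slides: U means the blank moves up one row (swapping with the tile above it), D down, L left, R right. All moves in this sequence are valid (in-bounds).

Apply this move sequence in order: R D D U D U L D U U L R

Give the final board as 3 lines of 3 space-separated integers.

Answer: 8 0 2
5 1 7
3 4 6

Derivation:
After move 1 (R):
8 1 0
5 7 2
3 4 6

After move 2 (D):
8 1 2
5 7 0
3 4 6

After move 3 (D):
8 1 2
5 7 6
3 4 0

After move 4 (U):
8 1 2
5 7 0
3 4 6

After move 5 (D):
8 1 2
5 7 6
3 4 0

After move 6 (U):
8 1 2
5 7 0
3 4 6

After move 7 (L):
8 1 2
5 0 7
3 4 6

After move 8 (D):
8 1 2
5 4 7
3 0 6

After move 9 (U):
8 1 2
5 0 7
3 4 6

After move 10 (U):
8 0 2
5 1 7
3 4 6

After move 11 (L):
0 8 2
5 1 7
3 4 6

After move 12 (R):
8 0 2
5 1 7
3 4 6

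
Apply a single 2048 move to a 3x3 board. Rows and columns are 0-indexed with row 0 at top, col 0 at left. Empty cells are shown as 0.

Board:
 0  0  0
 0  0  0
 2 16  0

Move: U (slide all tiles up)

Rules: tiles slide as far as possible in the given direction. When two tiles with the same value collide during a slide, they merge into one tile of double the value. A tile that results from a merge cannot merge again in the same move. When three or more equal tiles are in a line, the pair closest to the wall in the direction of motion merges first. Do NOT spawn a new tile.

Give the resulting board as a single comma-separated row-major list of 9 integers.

Answer: 2, 16, 0, 0, 0, 0, 0, 0, 0

Derivation:
Slide up:
col 0: [0, 0, 2] -> [2, 0, 0]
col 1: [0, 0, 16] -> [16, 0, 0]
col 2: [0, 0, 0] -> [0, 0, 0]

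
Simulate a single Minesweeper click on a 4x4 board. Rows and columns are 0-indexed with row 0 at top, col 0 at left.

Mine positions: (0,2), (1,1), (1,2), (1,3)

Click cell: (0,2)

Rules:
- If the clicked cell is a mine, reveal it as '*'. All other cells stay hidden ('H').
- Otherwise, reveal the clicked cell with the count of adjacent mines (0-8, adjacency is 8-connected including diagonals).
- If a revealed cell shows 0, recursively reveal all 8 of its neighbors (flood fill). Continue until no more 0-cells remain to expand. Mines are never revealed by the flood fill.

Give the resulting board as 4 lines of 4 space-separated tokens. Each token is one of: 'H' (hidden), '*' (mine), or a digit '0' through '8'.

H H * H
H H H H
H H H H
H H H H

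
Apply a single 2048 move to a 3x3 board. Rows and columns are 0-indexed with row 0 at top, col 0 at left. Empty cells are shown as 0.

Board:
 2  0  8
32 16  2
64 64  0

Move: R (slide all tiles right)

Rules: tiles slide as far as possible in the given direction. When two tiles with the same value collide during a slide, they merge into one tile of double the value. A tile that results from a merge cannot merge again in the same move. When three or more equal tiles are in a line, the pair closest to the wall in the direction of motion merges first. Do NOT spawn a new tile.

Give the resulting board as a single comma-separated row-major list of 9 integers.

Slide right:
row 0: [2, 0, 8] -> [0, 2, 8]
row 1: [32, 16, 2] -> [32, 16, 2]
row 2: [64, 64, 0] -> [0, 0, 128]

Answer: 0, 2, 8, 32, 16, 2, 0, 0, 128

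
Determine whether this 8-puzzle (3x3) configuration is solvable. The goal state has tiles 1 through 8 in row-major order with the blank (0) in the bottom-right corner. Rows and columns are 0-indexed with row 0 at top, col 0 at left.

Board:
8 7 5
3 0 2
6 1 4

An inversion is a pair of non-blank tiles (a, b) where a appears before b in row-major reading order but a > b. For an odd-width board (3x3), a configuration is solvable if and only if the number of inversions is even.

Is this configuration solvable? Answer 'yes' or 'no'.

Inversions (pairs i<j in row-major order where tile[i] > tile[j] > 0): 22
22 is even, so the puzzle is solvable.

Answer: yes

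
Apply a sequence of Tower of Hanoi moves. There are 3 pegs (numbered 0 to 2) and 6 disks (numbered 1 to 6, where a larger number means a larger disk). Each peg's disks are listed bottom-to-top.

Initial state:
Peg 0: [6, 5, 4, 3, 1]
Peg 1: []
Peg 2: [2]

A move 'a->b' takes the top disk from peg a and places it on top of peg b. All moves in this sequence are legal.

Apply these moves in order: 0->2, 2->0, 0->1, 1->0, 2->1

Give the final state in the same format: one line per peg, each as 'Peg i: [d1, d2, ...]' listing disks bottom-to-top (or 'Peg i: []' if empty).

Answer: Peg 0: [6, 5, 4, 3, 1]
Peg 1: [2]
Peg 2: []

Derivation:
After move 1 (0->2):
Peg 0: [6, 5, 4, 3]
Peg 1: []
Peg 2: [2, 1]

After move 2 (2->0):
Peg 0: [6, 5, 4, 3, 1]
Peg 1: []
Peg 2: [2]

After move 3 (0->1):
Peg 0: [6, 5, 4, 3]
Peg 1: [1]
Peg 2: [2]

After move 4 (1->0):
Peg 0: [6, 5, 4, 3, 1]
Peg 1: []
Peg 2: [2]

After move 5 (2->1):
Peg 0: [6, 5, 4, 3, 1]
Peg 1: [2]
Peg 2: []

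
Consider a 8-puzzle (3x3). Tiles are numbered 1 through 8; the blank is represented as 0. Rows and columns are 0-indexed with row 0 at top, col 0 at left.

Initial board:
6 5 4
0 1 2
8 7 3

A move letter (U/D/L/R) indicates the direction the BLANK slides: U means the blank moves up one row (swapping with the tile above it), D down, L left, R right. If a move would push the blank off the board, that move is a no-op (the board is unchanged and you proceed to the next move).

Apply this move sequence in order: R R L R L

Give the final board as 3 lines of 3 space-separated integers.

Answer: 6 5 4
1 0 2
8 7 3

Derivation:
After move 1 (R):
6 5 4
1 0 2
8 7 3

After move 2 (R):
6 5 4
1 2 0
8 7 3

After move 3 (L):
6 5 4
1 0 2
8 7 3

After move 4 (R):
6 5 4
1 2 0
8 7 3

After move 5 (L):
6 5 4
1 0 2
8 7 3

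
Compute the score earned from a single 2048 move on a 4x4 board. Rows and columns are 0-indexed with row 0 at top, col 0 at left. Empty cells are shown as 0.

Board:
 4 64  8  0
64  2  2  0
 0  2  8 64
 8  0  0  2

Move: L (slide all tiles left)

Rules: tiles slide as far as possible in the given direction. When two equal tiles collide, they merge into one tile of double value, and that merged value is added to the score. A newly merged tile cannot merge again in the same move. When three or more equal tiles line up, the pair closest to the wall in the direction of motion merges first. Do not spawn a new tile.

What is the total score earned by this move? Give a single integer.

Slide left:
row 0: [4, 64, 8, 0] -> [4, 64, 8, 0]  score +0 (running 0)
row 1: [64, 2, 2, 0] -> [64, 4, 0, 0]  score +4 (running 4)
row 2: [0, 2, 8, 64] -> [2, 8, 64, 0]  score +0 (running 4)
row 3: [8, 0, 0, 2] -> [8, 2, 0, 0]  score +0 (running 4)
Board after move:
 4 64  8  0
64  4  0  0
 2  8 64  0
 8  2  0  0

Answer: 4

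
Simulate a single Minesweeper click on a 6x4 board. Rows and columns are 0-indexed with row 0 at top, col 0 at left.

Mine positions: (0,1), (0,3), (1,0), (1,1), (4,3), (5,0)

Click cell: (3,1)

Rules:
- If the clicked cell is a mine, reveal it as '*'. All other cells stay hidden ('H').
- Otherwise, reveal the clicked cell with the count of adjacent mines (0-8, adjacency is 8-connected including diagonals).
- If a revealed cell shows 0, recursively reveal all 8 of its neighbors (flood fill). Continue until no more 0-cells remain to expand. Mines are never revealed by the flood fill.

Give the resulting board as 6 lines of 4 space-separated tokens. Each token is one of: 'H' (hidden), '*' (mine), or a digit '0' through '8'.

H H H H
H H H H
2 2 1 H
0 0 1 H
1 1 1 H
H H H H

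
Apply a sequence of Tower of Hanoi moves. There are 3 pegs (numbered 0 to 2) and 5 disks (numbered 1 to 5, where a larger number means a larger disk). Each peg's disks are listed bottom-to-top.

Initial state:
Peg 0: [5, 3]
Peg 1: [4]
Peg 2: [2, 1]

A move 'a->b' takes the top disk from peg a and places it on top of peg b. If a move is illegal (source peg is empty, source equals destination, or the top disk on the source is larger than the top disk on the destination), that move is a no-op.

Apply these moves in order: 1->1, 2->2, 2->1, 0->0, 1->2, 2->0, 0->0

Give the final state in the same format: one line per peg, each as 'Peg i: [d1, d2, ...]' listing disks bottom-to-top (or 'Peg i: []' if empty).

Answer: Peg 0: [5, 3, 1]
Peg 1: [4]
Peg 2: [2]

Derivation:
After move 1 (1->1):
Peg 0: [5, 3]
Peg 1: [4]
Peg 2: [2, 1]

After move 2 (2->2):
Peg 0: [5, 3]
Peg 1: [4]
Peg 2: [2, 1]

After move 3 (2->1):
Peg 0: [5, 3]
Peg 1: [4, 1]
Peg 2: [2]

After move 4 (0->0):
Peg 0: [5, 3]
Peg 1: [4, 1]
Peg 2: [2]

After move 5 (1->2):
Peg 0: [5, 3]
Peg 1: [4]
Peg 2: [2, 1]

After move 6 (2->0):
Peg 0: [5, 3, 1]
Peg 1: [4]
Peg 2: [2]

After move 7 (0->0):
Peg 0: [5, 3, 1]
Peg 1: [4]
Peg 2: [2]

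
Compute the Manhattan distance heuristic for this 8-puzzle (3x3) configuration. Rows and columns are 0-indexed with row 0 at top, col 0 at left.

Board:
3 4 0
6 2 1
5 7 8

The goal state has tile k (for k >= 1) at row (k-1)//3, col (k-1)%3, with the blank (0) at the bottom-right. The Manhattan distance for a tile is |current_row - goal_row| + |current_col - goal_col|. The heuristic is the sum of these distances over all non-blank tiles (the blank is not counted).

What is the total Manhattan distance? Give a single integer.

Tile 3: (0,0)->(0,2) = 2
Tile 4: (0,1)->(1,0) = 2
Tile 6: (1,0)->(1,2) = 2
Tile 2: (1,1)->(0,1) = 1
Tile 1: (1,2)->(0,0) = 3
Tile 5: (2,0)->(1,1) = 2
Tile 7: (2,1)->(2,0) = 1
Tile 8: (2,2)->(2,1) = 1
Sum: 2 + 2 + 2 + 1 + 3 + 2 + 1 + 1 = 14

Answer: 14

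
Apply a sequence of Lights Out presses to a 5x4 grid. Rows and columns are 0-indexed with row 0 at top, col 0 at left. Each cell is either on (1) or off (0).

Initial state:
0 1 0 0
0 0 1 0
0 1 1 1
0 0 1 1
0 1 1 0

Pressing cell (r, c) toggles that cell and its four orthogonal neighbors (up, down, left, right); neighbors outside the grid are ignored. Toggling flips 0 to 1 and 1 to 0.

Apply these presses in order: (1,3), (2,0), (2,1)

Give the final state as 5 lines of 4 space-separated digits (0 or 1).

Answer: 0 1 0 1
1 1 0 1
0 1 0 0
1 1 1 1
0 1 1 0

Derivation:
After press 1 at (1,3):
0 1 0 1
0 0 0 1
0 1 1 0
0 0 1 1
0 1 1 0

After press 2 at (2,0):
0 1 0 1
1 0 0 1
1 0 1 0
1 0 1 1
0 1 1 0

After press 3 at (2,1):
0 1 0 1
1 1 0 1
0 1 0 0
1 1 1 1
0 1 1 0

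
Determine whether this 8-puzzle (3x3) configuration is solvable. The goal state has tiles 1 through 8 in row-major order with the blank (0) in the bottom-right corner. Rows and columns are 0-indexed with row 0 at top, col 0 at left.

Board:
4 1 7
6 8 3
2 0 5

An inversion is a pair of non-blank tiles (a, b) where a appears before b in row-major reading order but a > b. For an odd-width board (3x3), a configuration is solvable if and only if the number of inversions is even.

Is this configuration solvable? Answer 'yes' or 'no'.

Inversions (pairs i<j in row-major order where tile[i] > tile[j] > 0): 14
14 is even, so the puzzle is solvable.

Answer: yes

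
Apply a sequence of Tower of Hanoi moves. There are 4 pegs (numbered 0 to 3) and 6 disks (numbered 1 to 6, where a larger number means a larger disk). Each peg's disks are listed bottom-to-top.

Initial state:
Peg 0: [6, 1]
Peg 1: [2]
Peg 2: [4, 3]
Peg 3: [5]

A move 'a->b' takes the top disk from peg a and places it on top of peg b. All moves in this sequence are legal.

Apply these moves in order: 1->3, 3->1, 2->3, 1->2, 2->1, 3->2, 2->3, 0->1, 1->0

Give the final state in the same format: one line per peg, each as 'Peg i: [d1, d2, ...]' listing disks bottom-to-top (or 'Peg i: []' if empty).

Answer: Peg 0: [6, 1]
Peg 1: [2]
Peg 2: [4]
Peg 3: [5, 3]

Derivation:
After move 1 (1->3):
Peg 0: [6, 1]
Peg 1: []
Peg 2: [4, 3]
Peg 3: [5, 2]

After move 2 (3->1):
Peg 0: [6, 1]
Peg 1: [2]
Peg 2: [4, 3]
Peg 3: [5]

After move 3 (2->3):
Peg 0: [6, 1]
Peg 1: [2]
Peg 2: [4]
Peg 3: [5, 3]

After move 4 (1->2):
Peg 0: [6, 1]
Peg 1: []
Peg 2: [4, 2]
Peg 3: [5, 3]

After move 5 (2->1):
Peg 0: [6, 1]
Peg 1: [2]
Peg 2: [4]
Peg 3: [5, 3]

After move 6 (3->2):
Peg 0: [6, 1]
Peg 1: [2]
Peg 2: [4, 3]
Peg 3: [5]

After move 7 (2->3):
Peg 0: [6, 1]
Peg 1: [2]
Peg 2: [4]
Peg 3: [5, 3]

After move 8 (0->1):
Peg 0: [6]
Peg 1: [2, 1]
Peg 2: [4]
Peg 3: [5, 3]

After move 9 (1->0):
Peg 0: [6, 1]
Peg 1: [2]
Peg 2: [4]
Peg 3: [5, 3]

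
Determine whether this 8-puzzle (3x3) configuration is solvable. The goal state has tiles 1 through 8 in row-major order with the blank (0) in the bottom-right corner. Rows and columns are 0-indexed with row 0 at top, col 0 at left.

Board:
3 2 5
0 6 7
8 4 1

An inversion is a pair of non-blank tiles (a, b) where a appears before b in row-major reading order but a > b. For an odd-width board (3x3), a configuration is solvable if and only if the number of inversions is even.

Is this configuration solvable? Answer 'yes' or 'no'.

Answer: yes

Derivation:
Inversions (pairs i<j in row-major order where tile[i] > tile[j] > 0): 12
12 is even, so the puzzle is solvable.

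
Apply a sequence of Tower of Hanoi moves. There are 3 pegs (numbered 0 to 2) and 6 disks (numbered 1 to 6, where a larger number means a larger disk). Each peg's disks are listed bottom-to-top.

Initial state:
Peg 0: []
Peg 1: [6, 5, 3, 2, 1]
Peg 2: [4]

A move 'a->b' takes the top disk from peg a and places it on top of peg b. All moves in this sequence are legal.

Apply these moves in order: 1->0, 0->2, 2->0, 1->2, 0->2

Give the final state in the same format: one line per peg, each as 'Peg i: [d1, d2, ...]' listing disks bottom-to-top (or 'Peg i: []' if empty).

After move 1 (1->0):
Peg 0: [1]
Peg 1: [6, 5, 3, 2]
Peg 2: [4]

After move 2 (0->2):
Peg 0: []
Peg 1: [6, 5, 3, 2]
Peg 2: [4, 1]

After move 3 (2->0):
Peg 0: [1]
Peg 1: [6, 5, 3, 2]
Peg 2: [4]

After move 4 (1->2):
Peg 0: [1]
Peg 1: [6, 5, 3]
Peg 2: [4, 2]

After move 5 (0->2):
Peg 0: []
Peg 1: [6, 5, 3]
Peg 2: [4, 2, 1]

Answer: Peg 0: []
Peg 1: [6, 5, 3]
Peg 2: [4, 2, 1]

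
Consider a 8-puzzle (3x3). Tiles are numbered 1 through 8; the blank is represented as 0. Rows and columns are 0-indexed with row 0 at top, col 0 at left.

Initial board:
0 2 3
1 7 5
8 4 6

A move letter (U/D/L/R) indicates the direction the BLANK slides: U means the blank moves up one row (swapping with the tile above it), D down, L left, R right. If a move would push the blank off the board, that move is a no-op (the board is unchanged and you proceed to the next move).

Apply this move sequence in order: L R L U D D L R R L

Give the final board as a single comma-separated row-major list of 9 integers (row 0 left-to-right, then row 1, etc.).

After move 1 (L):
0 2 3
1 7 5
8 4 6

After move 2 (R):
2 0 3
1 7 5
8 4 6

After move 3 (L):
0 2 3
1 7 5
8 4 6

After move 4 (U):
0 2 3
1 7 5
8 4 6

After move 5 (D):
1 2 3
0 7 5
8 4 6

After move 6 (D):
1 2 3
8 7 5
0 4 6

After move 7 (L):
1 2 3
8 7 5
0 4 6

After move 8 (R):
1 2 3
8 7 5
4 0 6

After move 9 (R):
1 2 3
8 7 5
4 6 0

After move 10 (L):
1 2 3
8 7 5
4 0 6

Answer: 1, 2, 3, 8, 7, 5, 4, 0, 6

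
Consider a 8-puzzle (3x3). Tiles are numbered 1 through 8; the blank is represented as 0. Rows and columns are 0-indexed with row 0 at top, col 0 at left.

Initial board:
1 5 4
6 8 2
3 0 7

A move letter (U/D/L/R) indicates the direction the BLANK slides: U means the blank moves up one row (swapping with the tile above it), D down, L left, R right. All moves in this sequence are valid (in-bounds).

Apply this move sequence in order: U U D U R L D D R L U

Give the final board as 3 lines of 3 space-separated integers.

Answer: 1 5 4
6 0 2
3 8 7

Derivation:
After move 1 (U):
1 5 4
6 0 2
3 8 7

After move 2 (U):
1 0 4
6 5 2
3 8 7

After move 3 (D):
1 5 4
6 0 2
3 8 7

After move 4 (U):
1 0 4
6 5 2
3 8 7

After move 5 (R):
1 4 0
6 5 2
3 8 7

After move 6 (L):
1 0 4
6 5 2
3 8 7

After move 7 (D):
1 5 4
6 0 2
3 8 7

After move 8 (D):
1 5 4
6 8 2
3 0 7

After move 9 (R):
1 5 4
6 8 2
3 7 0

After move 10 (L):
1 5 4
6 8 2
3 0 7

After move 11 (U):
1 5 4
6 0 2
3 8 7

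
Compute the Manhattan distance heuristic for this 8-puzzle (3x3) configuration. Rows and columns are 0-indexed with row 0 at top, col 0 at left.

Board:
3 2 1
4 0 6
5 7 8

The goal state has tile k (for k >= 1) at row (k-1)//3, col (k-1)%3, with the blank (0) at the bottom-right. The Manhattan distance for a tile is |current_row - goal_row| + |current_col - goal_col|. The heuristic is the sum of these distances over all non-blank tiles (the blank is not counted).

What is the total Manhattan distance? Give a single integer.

Tile 3: (0,0)->(0,2) = 2
Tile 2: (0,1)->(0,1) = 0
Tile 1: (0,2)->(0,0) = 2
Tile 4: (1,0)->(1,0) = 0
Tile 6: (1,2)->(1,2) = 0
Tile 5: (2,0)->(1,1) = 2
Tile 7: (2,1)->(2,0) = 1
Tile 8: (2,2)->(2,1) = 1
Sum: 2 + 0 + 2 + 0 + 0 + 2 + 1 + 1 = 8

Answer: 8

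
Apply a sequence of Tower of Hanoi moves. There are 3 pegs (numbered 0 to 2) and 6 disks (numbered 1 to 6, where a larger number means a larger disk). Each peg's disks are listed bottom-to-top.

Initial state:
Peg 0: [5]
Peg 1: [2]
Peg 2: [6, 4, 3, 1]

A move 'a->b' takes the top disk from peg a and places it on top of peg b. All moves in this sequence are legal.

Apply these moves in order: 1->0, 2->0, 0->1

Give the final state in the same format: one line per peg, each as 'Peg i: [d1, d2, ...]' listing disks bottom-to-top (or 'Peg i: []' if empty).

After move 1 (1->0):
Peg 0: [5, 2]
Peg 1: []
Peg 2: [6, 4, 3, 1]

After move 2 (2->0):
Peg 0: [5, 2, 1]
Peg 1: []
Peg 2: [6, 4, 3]

After move 3 (0->1):
Peg 0: [5, 2]
Peg 1: [1]
Peg 2: [6, 4, 3]

Answer: Peg 0: [5, 2]
Peg 1: [1]
Peg 2: [6, 4, 3]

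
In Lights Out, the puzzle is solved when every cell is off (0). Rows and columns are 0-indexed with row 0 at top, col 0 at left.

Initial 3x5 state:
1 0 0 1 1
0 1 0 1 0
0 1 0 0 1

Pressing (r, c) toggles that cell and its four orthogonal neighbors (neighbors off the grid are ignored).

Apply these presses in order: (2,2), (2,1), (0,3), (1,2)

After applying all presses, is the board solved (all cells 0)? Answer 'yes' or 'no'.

Answer: no

Derivation:
After press 1 at (2,2):
1 0 0 1 1
0 1 1 1 0
0 0 1 1 1

After press 2 at (2,1):
1 0 0 1 1
0 0 1 1 0
1 1 0 1 1

After press 3 at (0,3):
1 0 1 0 0
0 0 1 0 0
1 1 0 1 1

After press 4 at (1,2):
1 0 0 0 0
0 1 0 1 0
1 1 1 1 1

Lights still on: 8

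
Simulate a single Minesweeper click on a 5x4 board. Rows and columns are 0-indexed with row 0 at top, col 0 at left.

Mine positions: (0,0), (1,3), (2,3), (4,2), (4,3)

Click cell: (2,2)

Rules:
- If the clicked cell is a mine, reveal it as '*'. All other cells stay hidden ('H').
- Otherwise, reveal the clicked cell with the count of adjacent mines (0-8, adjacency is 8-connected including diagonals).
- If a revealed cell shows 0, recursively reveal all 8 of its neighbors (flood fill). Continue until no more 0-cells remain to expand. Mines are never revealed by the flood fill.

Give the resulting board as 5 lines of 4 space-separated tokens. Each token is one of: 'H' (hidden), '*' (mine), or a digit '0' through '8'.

H H H H
H H H H
H H 2 H
H H H H
H H H H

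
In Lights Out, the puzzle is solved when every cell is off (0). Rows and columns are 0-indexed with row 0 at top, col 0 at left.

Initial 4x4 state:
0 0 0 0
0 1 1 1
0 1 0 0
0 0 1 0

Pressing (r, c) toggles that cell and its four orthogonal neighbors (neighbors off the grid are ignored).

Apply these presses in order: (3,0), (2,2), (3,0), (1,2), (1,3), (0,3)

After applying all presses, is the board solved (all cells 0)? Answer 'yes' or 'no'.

After press 1 at (3,0):
0 0 0 0
0 1 1 1
1 1 0 0
1 1 1 0

After press 2 at (2,2):
0 0 0 0
0 1 0 1
1 0 1 1
1 1 0 0

After press 3 at (3,0):
0 0 0 0
0 1 0 1
0 0 1 1
0 0 0 0

After press 4 at (1,2):
0 0 1 0
0 0 1 0
0 0 0 1
0 0 0 0

After press 5 at (1,3):
0 0 1 1
0 0 0 1
0 0 0 0
0 0 0 0

After press 6 at (0,3):
0 0 0 0
0 0 0 0
0 0 0 0
0 0 0 0

Lights still on: 0

Answer: yes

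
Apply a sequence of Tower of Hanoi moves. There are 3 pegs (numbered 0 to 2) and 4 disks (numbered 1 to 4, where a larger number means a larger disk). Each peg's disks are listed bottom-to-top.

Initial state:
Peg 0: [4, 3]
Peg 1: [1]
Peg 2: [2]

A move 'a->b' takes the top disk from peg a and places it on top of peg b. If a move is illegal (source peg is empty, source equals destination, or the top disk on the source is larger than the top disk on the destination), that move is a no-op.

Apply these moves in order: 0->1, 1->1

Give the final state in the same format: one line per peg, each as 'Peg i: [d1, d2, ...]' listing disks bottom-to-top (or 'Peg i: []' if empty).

Answer: Peg 0: [4, 3]
Peg 1: [1]
Peg 2: [2]

Derivation:
After move 1 (0->1):
Peg 0: [4, 3]
Peg 1: [1]
Peg 2: [2]

After move 2 (1->1):
Peg 0: [4, 3]
Peg 1: [1]
Peg 2: [2]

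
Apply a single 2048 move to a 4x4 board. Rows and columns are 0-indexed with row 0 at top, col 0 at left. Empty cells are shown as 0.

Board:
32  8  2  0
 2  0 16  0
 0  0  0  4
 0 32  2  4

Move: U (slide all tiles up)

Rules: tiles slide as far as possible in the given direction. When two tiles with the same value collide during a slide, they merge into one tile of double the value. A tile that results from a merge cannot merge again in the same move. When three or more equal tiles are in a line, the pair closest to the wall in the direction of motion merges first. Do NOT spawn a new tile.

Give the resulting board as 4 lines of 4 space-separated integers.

Answer: 32  8  2  8
 2 32 16  0
 0  0  2  0
 0  0  0  0

Derivation:
Slide up:
col 0: [32, 2, 0, 0] -> [32, 2, 0, 0]
col 1: [8, 0, 0, 32] -> [8, 32, 0, 0]
col 2: [2, 16, 0, 2] -> [2, 16, 2, 0]
col 3: [0, 0, 4, 4] -> [8, 0, 0, 0]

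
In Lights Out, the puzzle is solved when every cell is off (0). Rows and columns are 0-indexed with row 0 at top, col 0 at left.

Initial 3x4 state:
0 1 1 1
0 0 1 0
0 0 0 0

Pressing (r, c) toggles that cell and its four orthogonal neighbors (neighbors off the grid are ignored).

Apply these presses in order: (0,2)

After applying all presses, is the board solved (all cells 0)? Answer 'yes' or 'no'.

After press 1 at (0,2):
0 0 0 0
0 0 0 0
0 0 0 0

Lights still on: 0

Answer: yes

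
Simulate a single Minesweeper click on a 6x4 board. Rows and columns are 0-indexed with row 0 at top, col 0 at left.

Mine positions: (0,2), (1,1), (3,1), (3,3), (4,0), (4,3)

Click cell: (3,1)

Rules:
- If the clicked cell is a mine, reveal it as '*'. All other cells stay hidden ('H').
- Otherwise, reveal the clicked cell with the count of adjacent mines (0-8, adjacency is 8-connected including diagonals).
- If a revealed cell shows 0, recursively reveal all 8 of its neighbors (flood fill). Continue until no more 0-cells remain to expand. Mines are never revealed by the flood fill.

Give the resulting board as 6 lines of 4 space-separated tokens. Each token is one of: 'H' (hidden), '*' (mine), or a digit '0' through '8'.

H H H H
H H H H
H H H H
H * H H
H H H H
H H H H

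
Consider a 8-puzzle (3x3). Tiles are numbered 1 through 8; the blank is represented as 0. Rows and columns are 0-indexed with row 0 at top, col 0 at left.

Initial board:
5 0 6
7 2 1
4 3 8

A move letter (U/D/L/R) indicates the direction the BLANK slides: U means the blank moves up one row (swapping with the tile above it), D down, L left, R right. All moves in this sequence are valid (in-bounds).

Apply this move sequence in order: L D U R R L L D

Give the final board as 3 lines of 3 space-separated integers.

Answer: 7 5 6
0 2 1
4 3 8

Derivation:
After move 1 (L):
0 5 6
7 2 1
4 3 8

After move 2 (D):
7 5 6
0 2 1
4 3 8

After move 3 (U):
0 5 6
7 2 1
4 3 8

After move 4 (R):
5 0 6
7 2 1
4 3 8

After move 5 (R):
5 6 0
7 2 1
4 3 8

After move 6 (L):
5 0 6
7 2 1
4 3 8

After move 7 (L):
0 5 6
7 2 1
4 3 8

After move 8 (D):
7 5 6
0 2 1
4 3 8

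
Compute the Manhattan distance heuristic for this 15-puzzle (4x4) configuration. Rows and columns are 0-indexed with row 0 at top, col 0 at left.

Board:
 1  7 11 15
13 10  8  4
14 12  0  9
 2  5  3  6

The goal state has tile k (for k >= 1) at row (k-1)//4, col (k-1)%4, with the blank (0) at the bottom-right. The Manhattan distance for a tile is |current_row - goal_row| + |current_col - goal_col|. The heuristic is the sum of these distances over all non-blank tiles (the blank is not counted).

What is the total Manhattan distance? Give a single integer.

Tile 1: at (0,0), goal (0,0), distance |0-0|+|0-0| = 0
Tile 7: at (0,1), goal (1,2), distance |0-1|+|1-2| = 2
Tile 11: at (0,2), goal (2,2), distance |0-2|+|2-2| = 2
Tile 15: at (0,3), goal (3,2), distance |0-3|+|3-2| = 4
Tile 13: at (1,0), goal (3,0), distance |1-3|+|0-0| = 2
Tile 10: at (1,1), goal (2,1), distance |1-2|+|1-1| = 1
Tile 8: at (1,2), goal (1,3), distance |1-1|+|2-3| = 1
Tile 4: at (1,3), goal (0,3), distance |1-0|+|3-3| = 1
Tile 14: at (2,0), goal (3,1), distance |2-3|+|0-1| = 2
Tile 12: at (2,1), goal (2,3), distance |2-2|+|1-3| = 2
Tile 9: at (2,3), goal (2,0), distance |2-2|+|3-0| = 3
Tile 2: at (3,0), goal (0,1), distance |3-0|+|0-1| = 4
Tile 5: at (3,1), goal (1,0), distance |3-1|+|1-0| = 3
Tile 3: at (3,2), goal (0,2), distance |3-0|+|2-2| = 3
Tile 6: at (3,3), goal (1,1), distance |3-1|+|3-1| = 4
Sum: 0 + 2 + 2 + 4 + 2 + 1 + 1 + 1 + 2 + 2 + 3 + 4 + 3 + 3 + 4 = 34

Answer: 34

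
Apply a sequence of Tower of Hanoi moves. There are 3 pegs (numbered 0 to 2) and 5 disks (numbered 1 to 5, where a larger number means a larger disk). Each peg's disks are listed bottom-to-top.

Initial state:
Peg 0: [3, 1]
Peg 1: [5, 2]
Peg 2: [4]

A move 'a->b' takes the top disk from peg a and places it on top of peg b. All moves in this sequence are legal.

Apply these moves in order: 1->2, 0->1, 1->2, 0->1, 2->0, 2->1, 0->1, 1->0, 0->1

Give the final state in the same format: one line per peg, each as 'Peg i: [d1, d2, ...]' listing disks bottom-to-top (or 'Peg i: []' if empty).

Answer: Peg 0: []
Peg 1: [5, 3, 2, 1]
Peg 2: [4]

Derivation:
After move 1 (1->2):
Peg 0: [3, 1]
Peg 1: [5]
Peg 2: [4, 2]

After move 2 (0->1):
Peg 0: [3]
Peg 1: [5, 1]
Peg 2: [4, 2]

After move 3 (1->2):
Peg 0: [3]
Peg 1: [5]
Peg 2: [4, 2, 1]

After move 4 (0->1):
Peg 0: []
Peg 1: [5, 3]
Peg 2: [4, 2, 1]

After move 5 (2->0):
Peg 0: [1]
Peg 1: [5, 3]
Peg 2: [4, 2]

After move 6 (2->1):
Peg 0: [1]
Peg 1: [5, 3, 2]
Peg 2: [4]

After move 7 (0->1):
Peg 0: []
Peg 1: [5, 3, 2, 1]
Peg 2: [4]

After move 8 (1->0):
Peg 0: [1]
Peg 1: [5, 3, 2]
Peg 2: [4]

After move 9 (0->1):
Peg 0: []
Peg 1: [5, 3, 2, 1]
Peg 2: [4]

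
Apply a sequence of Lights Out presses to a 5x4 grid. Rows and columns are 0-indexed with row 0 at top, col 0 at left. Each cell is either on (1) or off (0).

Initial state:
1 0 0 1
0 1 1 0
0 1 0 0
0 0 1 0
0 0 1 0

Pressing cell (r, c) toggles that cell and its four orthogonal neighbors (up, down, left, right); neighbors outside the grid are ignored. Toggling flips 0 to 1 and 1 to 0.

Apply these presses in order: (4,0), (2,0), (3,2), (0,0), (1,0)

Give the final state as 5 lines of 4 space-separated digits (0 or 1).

Answer: 1 1 0 1
1 0 1 0
0 0 1 0
0 1 0 1
1 1 0 0

Derivation:
After press 1 at (4,0):
1 0 0 1
0 1 1 0
0 1 0 0
1 0 1 0
1 1 1 0

After press 2 at (2,0):
1 0 0 1
1 1 1 0
1 0 0 0
0 0 1 0
1 1 1 0

After press 3 at (3,2):
1 0 0 1
1 1 1 0
1 0 1 0
0 1 0 1
1 1 0 0

After press 4 at (0,0):
0 1 0 1
0 1 1 0
1 0 1 0
0 1 0 1
1 1 0 0

After press 5 at (1,0):
1 1 0 1
1 0 1 0
0 0 1 0
0 1 0 1
1 1 0 0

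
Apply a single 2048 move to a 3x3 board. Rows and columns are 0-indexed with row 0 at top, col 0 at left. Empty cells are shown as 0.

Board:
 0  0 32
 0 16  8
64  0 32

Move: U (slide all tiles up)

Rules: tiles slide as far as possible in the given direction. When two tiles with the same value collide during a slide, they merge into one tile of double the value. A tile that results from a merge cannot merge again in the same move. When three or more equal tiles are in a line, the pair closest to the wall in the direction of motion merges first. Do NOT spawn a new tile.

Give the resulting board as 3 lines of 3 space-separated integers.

Slide up:
col 0: [0, 0, 64] -> [64, 0, 0]
col 1: [0, 16, 0] -> [16, 0, 0]
col 2: [32, 8, 32] -> [32, 8, 32]

Answer: 64 16 32
 0  0  8
 0  0 32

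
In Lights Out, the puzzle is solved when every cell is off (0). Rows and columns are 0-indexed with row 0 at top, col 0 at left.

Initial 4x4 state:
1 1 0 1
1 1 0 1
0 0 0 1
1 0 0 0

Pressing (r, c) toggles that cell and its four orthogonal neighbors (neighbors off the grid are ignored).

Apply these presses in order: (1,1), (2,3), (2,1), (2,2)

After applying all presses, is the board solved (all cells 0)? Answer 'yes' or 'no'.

Answer: no

Derivation:
After press 1 at (1,1):
1 0 0 1
0 0 1 1
0 1 0 1
1 0 0 0

After press 2 at (2,3):
1 0 0 1
0 0 1 0
0 1 1 0
1 0 0 1

After press 3 at (2,1):
1 0 0 1
0 1 1 0
1 0 0 0
1 1 0 1

After press 4 at (2,2):
1 0 0 1
0 1 0 0
1 1 1 1
1 1 1 1

Lights still on: 11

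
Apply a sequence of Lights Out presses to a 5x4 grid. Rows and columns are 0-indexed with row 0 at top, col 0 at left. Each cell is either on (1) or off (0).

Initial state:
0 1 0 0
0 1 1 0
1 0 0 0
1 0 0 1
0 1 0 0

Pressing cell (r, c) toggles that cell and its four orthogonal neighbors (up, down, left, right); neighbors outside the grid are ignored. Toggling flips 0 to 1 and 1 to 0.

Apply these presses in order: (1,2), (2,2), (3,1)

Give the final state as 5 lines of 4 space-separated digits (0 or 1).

After press 1 at (1,2):
0 1 1 0
0 0 0 1
1 0 1 0
1 0 0 1
0 1 0 0

After press 2 at (2,2):
0 1 1 0
0 0 1 1
1 1 0 1
1 0 1 1
0 1 0 0

After press 3 at (3,1):
0 1 1 0
0 0 1 1
1 0 0 1
0 1 0 1
0 0 0 0

Answer: 0 1 1 0
0 0 1 1
1 0 0 1
0 1 0 1
0 0 0 0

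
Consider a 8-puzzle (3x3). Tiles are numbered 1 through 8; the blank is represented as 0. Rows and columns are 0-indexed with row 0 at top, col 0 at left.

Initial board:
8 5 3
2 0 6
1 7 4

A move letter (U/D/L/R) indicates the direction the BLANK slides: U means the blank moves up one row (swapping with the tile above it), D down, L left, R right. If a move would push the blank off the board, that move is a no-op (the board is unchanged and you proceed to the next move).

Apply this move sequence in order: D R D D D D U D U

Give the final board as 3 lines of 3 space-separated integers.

After move 1 (D):
8 5 3
2 7 6
1 0 4

After move 2 (R):
8 5 3
2 7 6
1 4 0

After move 3 (D):
8 5 3
2 7 6
1 4 0

After move 4 (D):
8 5 3
2 7 6
1 4 0

After move 5 (D):
8 5 3
2 7 6
1 4 0

After move 6 (D):
8 5 3
2 7 6
1 4 0

After move 7 (U):
8 5 3
2 7 0
1 4 6

After move 8 (D):
8 5 3
2 7 6
1 4 0

After move 9 (U):
8 5 3
2 7 0
1 4 6

Answer: 8 5 3
2 7 0
1 4 6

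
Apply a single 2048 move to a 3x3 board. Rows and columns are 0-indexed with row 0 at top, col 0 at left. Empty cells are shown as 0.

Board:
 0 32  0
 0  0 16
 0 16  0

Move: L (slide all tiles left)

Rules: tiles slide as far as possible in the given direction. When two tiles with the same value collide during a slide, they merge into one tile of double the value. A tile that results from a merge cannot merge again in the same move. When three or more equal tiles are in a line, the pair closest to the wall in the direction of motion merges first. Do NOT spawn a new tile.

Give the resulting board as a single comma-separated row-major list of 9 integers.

Answer: 32, 0, 0, 16, 0, 0, 16, 0, 0

Derivation:
Slide left:
row 0: [0, 32, 0] -> [32, 0, 0]
row 1: [0, 0, 16] -> [16, 0, 0]
row 2: [0, 16, 0] -> [16, 0, 0]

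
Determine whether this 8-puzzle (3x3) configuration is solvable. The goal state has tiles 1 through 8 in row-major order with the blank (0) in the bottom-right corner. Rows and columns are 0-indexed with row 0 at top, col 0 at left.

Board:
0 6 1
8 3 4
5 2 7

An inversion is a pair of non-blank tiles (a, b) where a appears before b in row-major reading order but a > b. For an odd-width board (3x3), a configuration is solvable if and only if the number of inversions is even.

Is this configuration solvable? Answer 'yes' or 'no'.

Answer: no

Derivation:
Inversions (pairs i<j in row-major order where tile[i] > tile[j] > 0): 13
13 is odd, so the puzzle is not solvable.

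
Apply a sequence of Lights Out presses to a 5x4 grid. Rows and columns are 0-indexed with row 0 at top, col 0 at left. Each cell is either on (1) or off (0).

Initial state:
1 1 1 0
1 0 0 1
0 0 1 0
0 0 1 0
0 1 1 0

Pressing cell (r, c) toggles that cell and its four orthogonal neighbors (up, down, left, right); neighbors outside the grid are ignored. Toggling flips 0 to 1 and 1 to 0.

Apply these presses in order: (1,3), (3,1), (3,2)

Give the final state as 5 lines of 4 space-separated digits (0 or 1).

After press 1 at (1,3):
1 1 1 1
1 0 1 0
0 0 1 1
0 0 1 0
0 1 1 0

After press 2 at (3,1):
1 1 1 1
1 0 1 0
0 1 1 1
1 1 0 0
0 0 1 0

After press 3 at (3,2):
1 1 1 1
1 0 1 0
0 1 0 1
1 0 1 1
0 0 0 0

Answer: 1 1 1 1
1 0 1 0
0 1 0 1
1 0 1 1
0 0 0 0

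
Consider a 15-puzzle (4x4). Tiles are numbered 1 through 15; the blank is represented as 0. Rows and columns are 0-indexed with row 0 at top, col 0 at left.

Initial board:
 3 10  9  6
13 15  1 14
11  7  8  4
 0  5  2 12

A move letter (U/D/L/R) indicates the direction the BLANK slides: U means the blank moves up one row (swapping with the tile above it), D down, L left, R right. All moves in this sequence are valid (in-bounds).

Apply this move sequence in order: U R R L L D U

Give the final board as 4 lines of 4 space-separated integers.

After move 1 (U):
 3 10  9  6
13 15  1 14
 0  7  8  4
11  5  2 12

After move 2 (R):
 3 10  9  6
13 15  1 14
 7  0  8  4
11  5  2 12

After move 3 (R):
 3 10  9  6
13 15  1 14
 7  8  0  4
11  5  2 12

After move 4 (L):
 3 10  9  6
13 15  1 14
 7  0  8  4
11  5  2 12

After move 5 (L):
 3 10  9  6
13 15  1 14
 0  7  8  4
11  5  2 12

After move 6 (D):
 3 10  9  6
13 15  1 14
11  7  8  4
 0  5  2 12

After move 7 (U):
 3 10  9  6
13 15  1 14
 0  7  8  4
11  5  2 12

Answer:  3 10  9  6
13 15  1 14
 0  7  8  4
11  5  2 12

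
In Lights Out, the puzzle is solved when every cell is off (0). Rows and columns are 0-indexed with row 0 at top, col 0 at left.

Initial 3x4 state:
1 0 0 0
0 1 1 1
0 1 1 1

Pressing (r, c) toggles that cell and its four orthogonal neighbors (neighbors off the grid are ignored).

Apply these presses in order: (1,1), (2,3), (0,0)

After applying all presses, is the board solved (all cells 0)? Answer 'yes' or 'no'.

After press 1 at (1,1):
1 1 0 0
1 0 0 1
0 0 1 1

After press 2 at (2,3):
1 1 0 0
1 0 0 0
0 0 0 0

After press 3 at (0,0):
0 0 0 0
0 0 0 0
0 0 0 0

Lights still on: 0

Answer: yes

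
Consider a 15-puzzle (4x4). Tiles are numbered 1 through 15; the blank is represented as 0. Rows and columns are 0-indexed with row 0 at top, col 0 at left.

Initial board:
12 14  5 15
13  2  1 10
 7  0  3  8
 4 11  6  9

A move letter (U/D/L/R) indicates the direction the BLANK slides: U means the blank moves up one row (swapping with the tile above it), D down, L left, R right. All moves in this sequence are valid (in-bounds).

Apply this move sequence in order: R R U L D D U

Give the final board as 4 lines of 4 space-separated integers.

Answer: 12 14  5 15
13  2  8  1
 7  3  0 10
 4 11  6  9

Derivation:
After move 1 (R):
12 14  5 15
13  2  1 10
 7  3  0  8
 4 11  6  9

After move 2 (R):
12 14  5 15
13  2  1 10
 7  3  8  0
 4 11  6  9

After move 3 (U):
12 14  5 15
13  2  1  0
 7  3  8 10
 4 11  6  9

After move 4 (L):
12 14  5 15
13  2  0  1
 7  3  8 10
 4 11  6  9

After move 5 (D):
12 14  5 15
13  2  8  1
 7  3  0 10
 4 11  6  9

After move 6 (D):
12 14  5 15
13  2  8  1
 7  3  6 10
 4 11  0  9

After move 7 (U):
12 14  5 15
13  2  8  1
 7  3  0 10
 4 11  6  9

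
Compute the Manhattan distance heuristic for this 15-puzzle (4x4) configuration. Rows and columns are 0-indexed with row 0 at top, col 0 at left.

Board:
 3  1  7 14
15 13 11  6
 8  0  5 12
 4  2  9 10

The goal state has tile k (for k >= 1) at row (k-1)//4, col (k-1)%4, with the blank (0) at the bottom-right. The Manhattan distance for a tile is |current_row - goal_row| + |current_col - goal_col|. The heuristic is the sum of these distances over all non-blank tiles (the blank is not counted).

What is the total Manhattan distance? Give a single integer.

Answer: 41

Derivation:
Tile 3: (0,0)->(0,2) = 2
Tile 1: (0,1)->(0,0) = 1
Tile 7: (0,2)->(1,2) = 1
Tile 14: (0,3)->(3,1) = 5
Tile 15: (1,0)->(3,2) = 4
Tile 13: (1,1)->(3,0) = 3
Tile 11: (1,2)->(2,2) = 1
Tile 6: (1,3)->(1,1) = 2
Tile 8: (2,0)->(1,3) = 4
Tile 5: (2,2)->(1,0) = 3
Tile 12: (2,3)->(2,3) = 0
Tile 4: (3,0)->(0,3) = 6
Tile 2: (3,1)->(0,1) = 3
Tile 9: (3,2)->(2,0) = 3
Tile 10: (3,3)->(2,1) = 3
Sum: 2 + 1 + 1 + 5 + 4 + 3 + 1 + 2 + 4 + 3 + 0 + 6 + 3 + 3 + 3 = 41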